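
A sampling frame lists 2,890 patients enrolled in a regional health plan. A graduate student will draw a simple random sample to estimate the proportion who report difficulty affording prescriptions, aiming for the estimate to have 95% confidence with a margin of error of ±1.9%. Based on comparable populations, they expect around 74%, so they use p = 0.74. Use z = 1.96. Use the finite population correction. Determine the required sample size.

1199

Unadjusted: n₀ = 1.96² × 0.74 × 0.26 / 0.019² ≈ 2047.43, so n₀ = 2048.
Finite population correction with N = 2,890: n = n₀ / (1 + (n₀−1)/N) = 2048 / (1 + 2047/2890) = 2048 / 1.7083 ≈ 1198.85.
Rounding up, n = 1199.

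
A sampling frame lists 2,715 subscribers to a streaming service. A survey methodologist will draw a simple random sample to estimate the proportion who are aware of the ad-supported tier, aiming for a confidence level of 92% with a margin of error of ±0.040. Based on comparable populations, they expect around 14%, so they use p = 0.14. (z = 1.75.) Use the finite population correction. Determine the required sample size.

213

Unadjusted: n₀ = 1.75² × 0.14 × 0.86 / 0.040² ≈ 230.45, so n₀ = 231.
Finite population correction with N = 2,715: n = n₀ / (1 + (n₀−1)/N) = 231 / (1 + 230/2715) = 231 / 1.0847 ≈ 212.96.
Rounding up, n = 213.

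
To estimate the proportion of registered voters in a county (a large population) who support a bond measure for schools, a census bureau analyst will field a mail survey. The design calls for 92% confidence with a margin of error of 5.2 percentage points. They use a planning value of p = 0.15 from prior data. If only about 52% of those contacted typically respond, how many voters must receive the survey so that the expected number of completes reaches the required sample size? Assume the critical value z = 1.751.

279

Completed interviews needed: n₀ = 1.751² × 0.1275 / 0.052² ≈ 144.57 → 145.
At a 52% response rate, contacts needed = 145 / 0.52 ≈ 278.85 → 279.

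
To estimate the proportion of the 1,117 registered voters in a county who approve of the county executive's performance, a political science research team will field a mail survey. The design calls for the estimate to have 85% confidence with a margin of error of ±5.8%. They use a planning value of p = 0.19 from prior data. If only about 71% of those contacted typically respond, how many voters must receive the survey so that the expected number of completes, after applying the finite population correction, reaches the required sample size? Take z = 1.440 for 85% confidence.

Completed interviews needed (unadjusted): n₀ = 1.440² × 0.1539 / 0.058² ≈ 94.87 → 95.
FPC for N = 1,117: n = 95 / (1 + 94/1117) = 95 / 1.0842 ≈ 87.63 → 88.
At a 71% response rate, contacts needed = 88 / 0.71 ≈ 123.94 → 124.

124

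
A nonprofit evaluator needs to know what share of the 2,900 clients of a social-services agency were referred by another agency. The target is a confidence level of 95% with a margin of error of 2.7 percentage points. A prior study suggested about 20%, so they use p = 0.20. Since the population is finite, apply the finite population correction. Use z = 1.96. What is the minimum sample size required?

654

Unadjusted: n₀ = 1.96² × 0.20 × 0.80 / 0.027² ≈ 843.15, so n₀ = 844.
Finite population correction with N = 2,900: n = n₀ / (1 + (n₀−1)/N) = 844 / (1 + 843/2900) = 844 / 1.2907 ≈ 653.91.
Rounding up, n = 654.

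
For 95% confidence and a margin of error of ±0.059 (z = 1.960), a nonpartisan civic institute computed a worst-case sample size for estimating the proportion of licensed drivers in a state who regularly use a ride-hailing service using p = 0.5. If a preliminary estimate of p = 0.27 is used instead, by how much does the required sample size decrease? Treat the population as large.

58

Conservative (p = 0.5): n = 1.960² × 0.25 / 0.059² ≈ 275.90 → 276.
Using p = 0.27: p(1−p) = 0.1971, so n = 1.960² × 0.1971 / 0.059² ≈ 217.52 → 218.
Reduction: 276 − 218 = 58.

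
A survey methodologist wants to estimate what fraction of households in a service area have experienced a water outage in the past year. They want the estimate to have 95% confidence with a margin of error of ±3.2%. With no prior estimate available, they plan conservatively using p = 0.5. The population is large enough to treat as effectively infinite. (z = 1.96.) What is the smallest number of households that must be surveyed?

With p = 0.5, p(1−p) = 0.25.
n = z²·p(1−p)/E² = 1.96² × 0.2500 / 0.032² = 3.8416 × 0.2500 / 0.001024 ≈ 937.89.
Rounding up gives n = 938.

938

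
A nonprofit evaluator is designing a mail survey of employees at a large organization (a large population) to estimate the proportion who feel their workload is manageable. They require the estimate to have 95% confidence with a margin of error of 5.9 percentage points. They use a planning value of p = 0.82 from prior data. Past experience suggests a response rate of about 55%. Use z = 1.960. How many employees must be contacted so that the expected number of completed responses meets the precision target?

297

Completed interviews needed: n₀ = 1.960² × 0.1476 / 0.059² ≈ 162.89 → 163.
At a 55% response rate, contacts needed = 163 / 0.55 ≈ 296.36 → 297.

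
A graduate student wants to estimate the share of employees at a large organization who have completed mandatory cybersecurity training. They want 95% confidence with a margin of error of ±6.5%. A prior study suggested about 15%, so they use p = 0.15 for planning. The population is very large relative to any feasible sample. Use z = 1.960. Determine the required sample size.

116

With p = 0.15, p(1−p) = 0.1275.
n = z²·p(1−p)/E² = 1.960² × 0.1275 / 0.065² = 3.8416 × 0.1275 / 0.004225 ≈ 115.93.
Rounding up gives n = 116.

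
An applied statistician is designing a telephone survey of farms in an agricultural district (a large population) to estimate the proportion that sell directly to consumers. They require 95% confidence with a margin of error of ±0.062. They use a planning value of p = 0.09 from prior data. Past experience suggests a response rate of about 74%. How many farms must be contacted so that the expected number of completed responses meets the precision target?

For 95% confidence, z = 1.96.
Completed interviews needed: n₀ = 1.96² × 0.0819 / 0.062² ≈ 81.85 → 82.
At a 74% response rate, contacts needed = 82 / 0.74 ≈ 110.81 → 111.

111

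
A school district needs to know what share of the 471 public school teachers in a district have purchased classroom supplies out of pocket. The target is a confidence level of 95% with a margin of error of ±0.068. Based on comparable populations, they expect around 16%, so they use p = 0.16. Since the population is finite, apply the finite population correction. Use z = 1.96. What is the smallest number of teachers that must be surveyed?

91

Unadjusted: n₀ = 1.96² × 0.16 × 0.84 / 0.068² ≈ 111.66, so n₀ = 112.
Finite population correction with N = 471: n = n₀ / (1 + (n₀−1)/N) = 112 / (1 + 111/471) = 112 / 1.2357 ≈ 90.64.
Rounding up, n = 91.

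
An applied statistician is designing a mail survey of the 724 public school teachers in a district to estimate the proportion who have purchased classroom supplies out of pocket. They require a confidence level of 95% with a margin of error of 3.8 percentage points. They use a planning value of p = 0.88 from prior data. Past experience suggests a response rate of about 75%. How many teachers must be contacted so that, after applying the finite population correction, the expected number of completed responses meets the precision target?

271

For 95% confidence, z = 1.96.
Completed interviews needed (unadjusted): n₀ = 1.96² × 0.1056 / 0.038² ≈ 280.94 → 281.
FPC for N = 724: n = 281 / (1 + 280/724) = 281 / 1.3867 ≈ 202.63 → 203.
At a 75% response rate, contacts needed = 203 / 0.75 ≈ 270.67 → 271.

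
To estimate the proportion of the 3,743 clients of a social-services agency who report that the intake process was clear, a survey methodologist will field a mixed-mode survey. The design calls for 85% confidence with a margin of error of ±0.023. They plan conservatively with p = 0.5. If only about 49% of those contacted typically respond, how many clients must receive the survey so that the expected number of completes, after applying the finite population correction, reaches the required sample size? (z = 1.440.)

Completed interviews needed (unadjusted): n₀ = 1.440² × 0.2500 / 0.023² ≈ 979.96 → 980.
FPC for N = 3,743: n = 980 / (1 + 979/3743) = 980 / 1.2616 ≈ 776.82 → 777.
At a 49% response rate, contacts needed = 777 / 0.49 ≈ 1585.71 → 1586.

1586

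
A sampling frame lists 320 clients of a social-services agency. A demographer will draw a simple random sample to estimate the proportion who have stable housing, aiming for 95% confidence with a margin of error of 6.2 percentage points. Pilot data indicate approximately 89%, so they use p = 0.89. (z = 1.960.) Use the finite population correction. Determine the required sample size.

76

Unadjusted: n₀ = 1.960² × 0.89 × 0.11 / 0.062² ≈ 97.84, so n₀ = 98.
Finite population correction with N = 320: n = n₀ / (1 + (n₀−1)/N) = 98 / (1 + 97/320) = 98 / 1.3031 ≈ 75.20.
Rounding up, n = 76.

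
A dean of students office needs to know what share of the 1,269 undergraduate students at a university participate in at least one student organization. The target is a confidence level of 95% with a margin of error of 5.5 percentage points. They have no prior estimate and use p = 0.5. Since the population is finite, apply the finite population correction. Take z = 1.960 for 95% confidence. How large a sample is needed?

Unadjusted: n₀ = 1.960² × 0.50 × 0.50 / 0.055² ≈ 317.49, so n₀ = 318.
Finite population correction with N = 1,269: n = n₀ / (1 + (n₀−1)/N) = 318 / (1 + 317/1269) = 318 / 1.2498 ≈ 254.44.
Rounding up, n = 255.

255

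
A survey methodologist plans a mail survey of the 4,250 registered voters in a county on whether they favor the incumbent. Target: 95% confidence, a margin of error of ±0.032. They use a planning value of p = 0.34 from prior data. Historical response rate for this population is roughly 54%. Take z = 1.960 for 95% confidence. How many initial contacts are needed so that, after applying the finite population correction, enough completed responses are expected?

1302

Completed interviews needed (unadjusted): n₀ = 1.960² × 0.2244 / 0.032² ≈ 841.85 → 842.
FPC for N = 4,250: n = 842 / (1 + 841/4250) = 842 / 1.1979 ≈ 702.91 → 703.
At a 54% response rate, contacts needed = 703 / 0.54 ≈ 1301.85 → 1302.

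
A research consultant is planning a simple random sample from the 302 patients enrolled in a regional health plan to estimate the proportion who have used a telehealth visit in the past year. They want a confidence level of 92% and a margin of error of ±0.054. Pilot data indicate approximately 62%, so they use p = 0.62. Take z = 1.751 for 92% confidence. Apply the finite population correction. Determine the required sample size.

137

Unadjusted: n₀ = 1.751² × 0.62 × 0.38 / 0.054² ≈ 247.72, so n₀ = 248.
Finite population correction with N = 302: n = n₀ / (1 + (n₀−1)/N) = 248 / (1 + 247/302) = 248 / 1.8179 ≈ 136.42.
Rounding up, n = 137.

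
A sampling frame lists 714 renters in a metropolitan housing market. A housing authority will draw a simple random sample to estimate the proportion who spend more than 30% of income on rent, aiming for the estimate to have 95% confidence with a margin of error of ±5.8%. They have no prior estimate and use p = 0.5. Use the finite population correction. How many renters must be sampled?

For 95% confidence, z = 1.96.
Unadjusted: n₀ = 1.96² × 0.50 × 0.50 / 0.058² ≈ 285.49, so n₀ = 286.
Finite population correction with N = 714: n = n₀ / (1 + (n₀−1)/N) = 286 / (1 + 285/714) = 286 / 1.3992 ≈ 204.41.
Rounding up, n = 205.

205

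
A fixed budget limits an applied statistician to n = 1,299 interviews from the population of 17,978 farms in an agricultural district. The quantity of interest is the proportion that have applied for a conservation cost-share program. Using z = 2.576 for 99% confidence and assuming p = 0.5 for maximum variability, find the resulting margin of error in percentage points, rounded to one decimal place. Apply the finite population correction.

3.4

Finite-population factor: (N−n)/(N−1) = (17978−1299)/(17978−1) = 0.9278.
SE(p̂) = √[p(1−p)/n · (N−n)/(N−1)] = √[0.2500/1299 × 0.9278] = 0.01336.
E = z × SE = 2.576 × 0.01336 = 0.03442 ≈ 3.4 percentage points.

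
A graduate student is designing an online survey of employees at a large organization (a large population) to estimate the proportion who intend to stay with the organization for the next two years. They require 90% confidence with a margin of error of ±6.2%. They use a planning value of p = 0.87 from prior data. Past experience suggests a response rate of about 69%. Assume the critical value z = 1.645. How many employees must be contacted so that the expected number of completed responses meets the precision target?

Completed interviews needed: n₀ = 1.645² × 0.1131 / 0.062² ≈ 79.62 → 80.
At a 69% response rate, contacts needed = 80 / 0.69 ≈ 115.94 → 116.

116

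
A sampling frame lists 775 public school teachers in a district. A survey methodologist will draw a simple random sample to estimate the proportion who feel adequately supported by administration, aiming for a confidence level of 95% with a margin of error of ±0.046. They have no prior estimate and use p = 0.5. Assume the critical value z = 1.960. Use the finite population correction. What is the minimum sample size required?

287

Unadjusted: n₀ = 1.960² × 0.50 × 0.50 / 0.046² ≈ 453.88, so n₀ = 454.
Finite population correction with N = 775: n = n₀ / (1 + (n₀−1)/N) = 454 / (1 + 453/775) = 454 / 1.5845 ≈ 286.52.
Rounding up, n = 287.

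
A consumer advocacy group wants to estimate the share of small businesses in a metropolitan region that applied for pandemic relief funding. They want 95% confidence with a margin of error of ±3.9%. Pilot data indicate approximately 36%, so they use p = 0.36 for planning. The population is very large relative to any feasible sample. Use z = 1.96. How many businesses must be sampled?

With p = 0.36, p(1−p) = 0.2304.
n = z²·p(1−p)/E² = 1.96² × 0.2304 / 0.039² = 3.8416 × 0.2304 / 0.001521 ≈ 581.92.
Rounding up gives n = 582.

582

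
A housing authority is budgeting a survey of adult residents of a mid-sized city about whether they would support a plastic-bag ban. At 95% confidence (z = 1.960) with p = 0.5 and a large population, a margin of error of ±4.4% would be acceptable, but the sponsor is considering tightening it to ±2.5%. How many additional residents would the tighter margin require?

At ±4.4%: n = 1.960² × 0.2500 / 0.044² ≈ 496.07 → 497.
At ±2.5%: n = 1.960² × 0.2500 / 0.025² ≈ 1536.64 → 1537.
Additional respondents: 1537 − 497 = 1040.

1040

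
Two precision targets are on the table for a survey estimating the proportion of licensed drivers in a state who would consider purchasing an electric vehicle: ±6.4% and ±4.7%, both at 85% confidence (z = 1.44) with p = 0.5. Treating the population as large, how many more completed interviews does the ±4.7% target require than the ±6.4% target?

108

At ±6.4%: n = 1.44² × 0.2500 / 0.064² ≈ 126.56 → 127.
At ±4.7%: n = 1.44² × 0.2500 / 0.047² ≈ 234.68 → 235.
Additional respondents: 235 − 127 = 108.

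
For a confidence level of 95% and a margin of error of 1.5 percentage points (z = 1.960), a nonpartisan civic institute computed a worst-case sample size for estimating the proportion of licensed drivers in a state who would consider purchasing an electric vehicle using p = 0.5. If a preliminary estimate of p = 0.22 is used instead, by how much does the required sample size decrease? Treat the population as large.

1339

Conservative (p = 0.5): n = 1.960² × 0.25 / 0.015² ≈ 4268.44 → 4269.
Using p = 0.22: p(1−p) = 0.1716, so n = 1.960² × 0.1716 / 0.015² ≈ 2929.86 → 2930.
Reduction: 4269 − 2930 = 1339.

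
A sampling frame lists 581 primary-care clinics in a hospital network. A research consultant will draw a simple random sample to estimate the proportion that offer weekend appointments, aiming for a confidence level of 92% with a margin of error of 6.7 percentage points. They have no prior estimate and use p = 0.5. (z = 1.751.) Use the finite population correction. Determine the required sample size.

133

Unadjusted: n₀ = 1.751² × 0.50 × 0.50 / 0.067² ≈ 170.75, so n₀ = 171.
Finite population correction with N = 581: n = n₀ / (1 + (n₀−1)/N) = 171 / (1 + 170/581) = 171 / 1.2926 ≈ 132.29.
Rounding up, n = 133.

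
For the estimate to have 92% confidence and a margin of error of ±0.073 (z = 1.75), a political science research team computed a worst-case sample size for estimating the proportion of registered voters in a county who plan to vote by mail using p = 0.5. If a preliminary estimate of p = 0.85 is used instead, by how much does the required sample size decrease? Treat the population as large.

70

Conservative (p = 0.5): n = 1.75² × 0.25 / 0.073² ≈ 143.67 → 144.
Using p = 0.85: p(1−p) = 0.1275, so n = 1.75² × 0.1275 / 0.073² ≈ 73.27 → 74.
Reduction: 144 − 74 = 70.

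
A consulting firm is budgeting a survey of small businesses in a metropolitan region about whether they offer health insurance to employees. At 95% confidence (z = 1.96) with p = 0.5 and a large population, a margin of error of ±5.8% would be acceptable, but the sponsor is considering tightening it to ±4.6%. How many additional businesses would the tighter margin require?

At ±5.8%: n = 1.96² × 0.2500 / 0.058² ≈ 285.49 → 286.
At ±4.6%: n = 1.96² × 0.2500 / 0.046² ≈ 453.88 → 454.
Additional respondents: 454 − 286 = 168.

168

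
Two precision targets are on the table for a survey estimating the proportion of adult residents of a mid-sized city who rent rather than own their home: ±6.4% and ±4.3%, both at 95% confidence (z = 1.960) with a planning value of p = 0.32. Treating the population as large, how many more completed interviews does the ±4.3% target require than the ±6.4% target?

248

At ±6.4%: n = 1.960² × 0.2176 / 0.064² ≈ 204.08 → 205.
At ±4.3%: n = 1.960² × 0.2176 / 0.043² ≈ 452.10 → 453.
Additional respondents: 453 − 205 = 248.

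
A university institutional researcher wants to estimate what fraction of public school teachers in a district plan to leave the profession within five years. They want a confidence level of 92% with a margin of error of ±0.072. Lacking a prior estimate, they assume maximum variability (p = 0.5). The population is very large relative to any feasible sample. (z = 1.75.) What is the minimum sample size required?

148

With p = 0.5, p(1−p) = 0.25.
n = z²·p(1−p)/E² = 1.75² × 0.2500 / 0.072² = 3.0625 × 0.2500 / 0.005184 ≈ 147.69.
Rounding up gives n = 148.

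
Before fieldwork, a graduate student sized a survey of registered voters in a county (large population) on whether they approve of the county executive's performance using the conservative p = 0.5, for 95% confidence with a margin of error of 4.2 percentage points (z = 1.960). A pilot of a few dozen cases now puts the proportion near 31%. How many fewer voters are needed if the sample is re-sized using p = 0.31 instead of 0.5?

79

Conservative (p = 0.5): n = 1.960² × 0.25 / 0.042² ≈ 544.44 → 545.
Using p = 0.31: p(1−p) = 0.2139, so n = 1.960² × 0.2139 / 0.042² ≈ 465.83 → 466.
Reduction: 545 − 466 = 79.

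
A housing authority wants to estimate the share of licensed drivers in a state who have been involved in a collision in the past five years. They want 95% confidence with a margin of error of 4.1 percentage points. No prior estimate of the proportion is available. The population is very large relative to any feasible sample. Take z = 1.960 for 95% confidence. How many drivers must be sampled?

572

With no prior estimate, use p = 0.5, giving p(1−p) = 0.25.
n = z²·p(1−p)/E² = 1.960² × 0.2500 / 0.041² = 3.8416 × 0.2500 / 0.001681 ≈ 571.33.
Rounding up gives n = 572.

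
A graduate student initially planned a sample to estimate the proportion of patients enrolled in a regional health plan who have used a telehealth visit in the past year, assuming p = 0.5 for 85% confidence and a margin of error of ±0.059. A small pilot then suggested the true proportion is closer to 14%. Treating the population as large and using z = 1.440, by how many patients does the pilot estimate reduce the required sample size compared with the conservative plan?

Conservative (p = 0.5): n = 1.440² × 0.25 / 0.059² ≈ 148.92 → 149.
Using p = 0.14: p(1−p) = 0.1204, so n = 1.440² × 0.1204 / 0.059² ≈ 71.72 → 72.
Reduction: 149 − 72 = 77.

77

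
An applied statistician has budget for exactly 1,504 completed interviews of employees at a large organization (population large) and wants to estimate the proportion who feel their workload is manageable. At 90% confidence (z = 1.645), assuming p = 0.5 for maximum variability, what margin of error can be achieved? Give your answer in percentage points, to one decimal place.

2.1

SE(p̂) = √[p(1−p)/n] = √[0.2500/1504] = 0.01289.
E = z × SE = 1.645 × 0.01289 = 0.02121, or 2.1 percentage points.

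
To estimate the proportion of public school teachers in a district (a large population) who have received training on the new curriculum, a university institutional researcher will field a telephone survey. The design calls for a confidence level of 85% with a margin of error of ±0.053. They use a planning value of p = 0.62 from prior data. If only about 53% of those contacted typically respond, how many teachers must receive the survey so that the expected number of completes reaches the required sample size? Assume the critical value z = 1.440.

329

Completed interviews needed: n₀ = 1.440² × 0.2356 / 0.053² ≈ 173.92 → 174.
At a 53% response rate, contacts needed = 174 / 0.53 ≈ 328.30 → 329.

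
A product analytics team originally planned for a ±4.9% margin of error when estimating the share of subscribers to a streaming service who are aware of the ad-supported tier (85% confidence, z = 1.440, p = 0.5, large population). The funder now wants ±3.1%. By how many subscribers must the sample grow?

At ±4.9%: n = 1.440² × 0.2500 / 0.049² ≈ 215.91 → 216.
At ±3.1%: n = 1.440² × 0.2500 / 0.031² ≈ 539.44 → 540.
Additional respondents: 540 − 216 = 324.

324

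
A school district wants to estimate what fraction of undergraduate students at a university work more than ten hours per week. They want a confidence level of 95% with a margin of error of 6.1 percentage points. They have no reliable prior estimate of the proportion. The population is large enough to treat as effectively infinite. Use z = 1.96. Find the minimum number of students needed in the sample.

With no prior estimate, use p = 0.5, giving p(1−p) = 0.25.
n = z²·p(1−p)/E² = 1.96² × 0.2500 / 0.061² = 3.8416 × 0.2500 / 0.003721 ≈ 258.10.
Rounding up gives n = 259.

259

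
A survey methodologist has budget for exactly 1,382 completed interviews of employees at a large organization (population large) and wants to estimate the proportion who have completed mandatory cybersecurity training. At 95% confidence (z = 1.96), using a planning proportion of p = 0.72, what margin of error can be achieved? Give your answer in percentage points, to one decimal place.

2.4

SE(p̂) = √[p(1−p)/n] = √[0.2016/1382] = 0.01208.
E = z × SE = 1.96 × 0.01208 = 0.02367, or 2.4 percentage points.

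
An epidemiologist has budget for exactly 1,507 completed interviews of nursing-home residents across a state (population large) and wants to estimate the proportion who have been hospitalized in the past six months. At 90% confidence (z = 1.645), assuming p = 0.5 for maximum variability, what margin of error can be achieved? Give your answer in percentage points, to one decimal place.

SE(p̂) = √[p(1−p)/n] = √[0.2500/1507] = 0.01288.
E = z × SE = 1.645 × 0.01288 = 0.02119, or 2.1 percentage points.

2.1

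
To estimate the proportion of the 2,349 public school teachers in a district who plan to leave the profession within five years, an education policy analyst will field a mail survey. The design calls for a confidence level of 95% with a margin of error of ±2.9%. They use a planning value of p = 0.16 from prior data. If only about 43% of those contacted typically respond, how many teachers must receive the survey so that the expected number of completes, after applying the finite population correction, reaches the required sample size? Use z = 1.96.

1133

Completed interviews needed (unadjusted): n₀ = 1.96² × 0.1344 / 0.029² ≈ 613.93 → 614.
FPC for N = 2,349: n = 614 / (1 + 613/2349) = 614 / 1.2610 ≈ 486.93 → 487.
At a 43% response rate, contacts needed = 487 / 0.43 ≈ 1132.56 → 1133.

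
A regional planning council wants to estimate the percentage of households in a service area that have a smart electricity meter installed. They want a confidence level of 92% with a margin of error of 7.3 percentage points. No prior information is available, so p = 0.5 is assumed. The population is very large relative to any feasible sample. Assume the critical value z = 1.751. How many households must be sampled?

144

With p = 0.5, p(1−p) = 0.25.
n = z²·p(1−p)/E² = 1.751² × 0.2500 / 0.073² = 3.0660 × 0.2500 / 0.005329 ≈ 143.84.
Rounding up gives n = 144.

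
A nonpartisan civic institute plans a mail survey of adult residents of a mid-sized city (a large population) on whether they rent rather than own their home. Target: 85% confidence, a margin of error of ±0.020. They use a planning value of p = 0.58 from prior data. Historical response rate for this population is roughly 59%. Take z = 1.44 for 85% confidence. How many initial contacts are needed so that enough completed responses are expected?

Completed interviews needed: n₀ = 1.44² × 0.2436 / 0.020² ≈ 1262.82 → 1263.
At a 59% response rate, contacts needed = 1263 / 0.59 ≈ 2140.68 → 2141.

2141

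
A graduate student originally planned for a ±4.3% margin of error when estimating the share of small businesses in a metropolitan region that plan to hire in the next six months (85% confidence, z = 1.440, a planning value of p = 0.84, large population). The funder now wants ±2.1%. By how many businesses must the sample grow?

481

At ±4.3%: n = 1.440² × 0.1344 / 0.043² ≈ 150.73 → 151.
At ±2.1%: n = 1.440² × 0.1344 / 0.021² ≈ 631.95 → 632.
Additional respondents: 632 − 151 = 481.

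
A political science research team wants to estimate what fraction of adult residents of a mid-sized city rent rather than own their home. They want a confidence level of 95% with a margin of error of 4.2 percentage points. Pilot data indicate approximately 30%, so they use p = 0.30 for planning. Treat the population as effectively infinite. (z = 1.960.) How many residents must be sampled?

With p = 0.30, p(1−p) = 0.2100.
n = z²·p(1−p)/E² = 1.960² × 0.2100 / 0.042² = 3.8416 × 0.2100 / 0.001764 ≈ 457.33.
Rounding up gives n = 458.

458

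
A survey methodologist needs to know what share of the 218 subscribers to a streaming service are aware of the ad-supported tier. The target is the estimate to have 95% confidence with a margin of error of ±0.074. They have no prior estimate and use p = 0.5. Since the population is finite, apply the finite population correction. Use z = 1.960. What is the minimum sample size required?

98

Unadjusted: n₀ = 1.960² × 0.50 × 0.50 / 0.074² ≈ 175.38, so n₀ = 176.
Finite population correction with N = 218: n = n₀ / (1 + (n₀−1)/N) = 176 / (1 + 175/218) = 176 / 1.8028 ≈ 97.63.
Rounding up, n = 98.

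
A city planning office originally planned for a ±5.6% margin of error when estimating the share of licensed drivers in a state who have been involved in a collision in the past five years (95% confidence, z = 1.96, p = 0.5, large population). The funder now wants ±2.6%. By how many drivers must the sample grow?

1114

At ±5.6%: n = 1.96² × 0.2500 / 0.056² ≈ 306.25 → 307.
At ±2.6%: n = 1.96² × 0.2500 / 0.026² ≈ 1420.71 → 1421.
Additional respondents: 1421 − 307 = 1114.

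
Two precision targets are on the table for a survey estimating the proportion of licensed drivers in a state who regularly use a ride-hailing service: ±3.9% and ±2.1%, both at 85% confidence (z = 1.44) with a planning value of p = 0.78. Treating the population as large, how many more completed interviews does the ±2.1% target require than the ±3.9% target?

At ±3.9%: n = 1.44² × 0.1716 / 0.039² ≈ 233.94 → 234.
At ±2.1%: n = 1.44² × 0.1716 / 0.021² ≈ 806.87 → 807.
Additional respondents: 807 − 234 = 573.

573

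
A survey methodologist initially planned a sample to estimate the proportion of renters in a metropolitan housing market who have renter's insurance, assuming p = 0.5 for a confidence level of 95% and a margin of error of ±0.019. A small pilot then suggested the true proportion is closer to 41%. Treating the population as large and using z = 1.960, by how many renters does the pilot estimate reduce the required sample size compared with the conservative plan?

Conservative (p = 0.5): n = 1.960² × 0.25 / 0.019² ≈ 2660.39 → 2661.
Using p = 0.41: p(1−p) = 0.2419, so n = 1.960² × 0.2419 / 0.019² ≈ 2574.19 → 2575.
Reduction: 2661 − 2575 = 86.

86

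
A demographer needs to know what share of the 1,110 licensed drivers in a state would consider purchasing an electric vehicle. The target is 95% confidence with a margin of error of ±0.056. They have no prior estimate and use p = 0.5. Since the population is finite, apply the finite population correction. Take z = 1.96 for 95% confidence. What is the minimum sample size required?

241

Unadjusted: n₀ = 1.96² × 0.50 × 0.50 / 0.056² ≈ 306.25, so n₀ = 307.
Finite population correction with N = 1,110: n = n₀ / (1 + (n₀−1)/N) = 307 / (1 + 306/1110) = 307 / 1.2757 ≈ 240.66.
Rounding up, n = 241.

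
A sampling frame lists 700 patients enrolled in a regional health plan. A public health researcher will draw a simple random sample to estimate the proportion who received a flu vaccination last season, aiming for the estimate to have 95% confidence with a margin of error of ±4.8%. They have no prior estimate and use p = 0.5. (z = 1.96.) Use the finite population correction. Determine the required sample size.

Unadjusted: n₀ = 1.96² × 0.50 × 0.50 / 0.048² ≈ 416.84, so n₀ = 417.
Finite population correction with N = 700: n = n₀ / (1 + (n₀−1)/N) = 417 / (1 + 416/700) = 417 / 1.5943 ≈ 261.56.
Rounding up, n = 262.

262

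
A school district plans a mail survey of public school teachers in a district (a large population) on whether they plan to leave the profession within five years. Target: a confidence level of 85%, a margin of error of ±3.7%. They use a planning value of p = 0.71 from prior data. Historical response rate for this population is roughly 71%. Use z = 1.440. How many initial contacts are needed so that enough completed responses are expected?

Completed interviews needed: n₀ = 1.440² × 0.2059 / 0.037² ≈ 311.87 → 312.
At a 71% response rate, contacts needed = 312 / 0.71 ≈ 439.44 → 440.

440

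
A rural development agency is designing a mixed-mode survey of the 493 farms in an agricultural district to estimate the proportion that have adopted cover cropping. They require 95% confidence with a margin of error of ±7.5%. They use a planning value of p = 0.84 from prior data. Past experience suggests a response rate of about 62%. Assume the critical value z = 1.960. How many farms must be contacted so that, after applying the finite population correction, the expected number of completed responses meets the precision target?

Completed interviews needed (unadjusted): n₀ = 1.960² × 0.1344 / 0.075² ≈ 91.79 → 92.
FPC for N = 493: n = 92 / (1 + 91/493) = 92 / 1.1846 ≈ 77.66 → 78.
At a 62% response rate, contacts needed = 78 / 0.62 ≈ 125.81 → 126.

126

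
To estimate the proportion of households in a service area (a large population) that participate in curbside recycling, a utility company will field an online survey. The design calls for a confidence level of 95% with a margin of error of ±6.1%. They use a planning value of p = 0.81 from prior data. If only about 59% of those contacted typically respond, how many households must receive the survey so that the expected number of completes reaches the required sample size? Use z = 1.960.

270

Completed interviews needed: n₀ = 1.960² × 0.1539 / 0.061² ≈ 158.89 → 159.
At a 59% response rate, contacts needed = 159 / 0.59 ≈ 269.49 → 270.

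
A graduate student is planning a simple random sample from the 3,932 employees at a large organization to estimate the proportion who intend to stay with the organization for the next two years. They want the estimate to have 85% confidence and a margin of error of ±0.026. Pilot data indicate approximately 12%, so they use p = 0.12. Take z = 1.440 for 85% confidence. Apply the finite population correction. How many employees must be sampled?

Unadjusted: n₀ = 1.440² × 0.12 × 0.88 / 0.026² ≈ 323.92, so n₀ = 324.
Finite population correction with N = 3,932: n = n₀ / (1 + (n₀−1)/N) = 324 / (1 + 323/3932) = 324 / 1.0821 ≈ 299.40.
Rounding up, n = 300.

300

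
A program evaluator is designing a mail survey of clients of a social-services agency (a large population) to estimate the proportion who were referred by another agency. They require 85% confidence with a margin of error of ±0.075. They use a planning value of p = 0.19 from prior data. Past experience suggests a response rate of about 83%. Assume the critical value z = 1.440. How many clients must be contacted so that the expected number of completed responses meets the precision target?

69

Completed interviews needed: n₀ = 1.440² × 0.1539 / 0.075² ≈ 56.73 → 57.
At an 83% response rate, contacts needed = 57 / 0.83 ≈ 68.67 → 69.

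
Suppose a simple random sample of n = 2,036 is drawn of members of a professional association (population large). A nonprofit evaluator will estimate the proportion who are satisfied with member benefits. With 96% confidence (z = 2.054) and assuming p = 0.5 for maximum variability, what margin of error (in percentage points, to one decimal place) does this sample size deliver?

2.3

SE(p̂) = √[p(1−p)/n] = √[0.2500/2036] = 0.01108.
E = z × SE = 2.054 × 0.01108 = 0.02276, or 2.3 percentage points.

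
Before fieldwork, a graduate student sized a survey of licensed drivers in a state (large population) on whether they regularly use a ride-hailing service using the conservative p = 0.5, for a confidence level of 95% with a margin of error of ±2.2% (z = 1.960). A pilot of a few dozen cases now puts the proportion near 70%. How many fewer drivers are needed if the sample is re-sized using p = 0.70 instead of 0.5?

Conservative (p = 0.5): n = 1.960² × 0.25 / 0.022² ≈ 1984.30 → 1985.
Using p = 0.70: p(1−p) = 0.2100, so n = 1.960² × 0.2100 / 0.022² ≈ 1666.81 → 1667.
Reduction: 1985 − 1667 = 318.

318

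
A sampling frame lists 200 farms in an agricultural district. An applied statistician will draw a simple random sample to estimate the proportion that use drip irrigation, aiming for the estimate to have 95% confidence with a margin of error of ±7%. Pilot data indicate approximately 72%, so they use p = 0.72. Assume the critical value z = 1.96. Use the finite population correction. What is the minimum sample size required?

89

Unadjusted: n₀ = 1.96² × 0.72 × 0.28 / 0.070² ≈ 158.05, so n₀ = 159.
Finite population correction with N = 200: n = n₀ / (1 + (n₀−1)/N) = 159 / (1 + 158/200) = 159 / 1.7900 ≈ 88.83.
Rounding up, n = 89.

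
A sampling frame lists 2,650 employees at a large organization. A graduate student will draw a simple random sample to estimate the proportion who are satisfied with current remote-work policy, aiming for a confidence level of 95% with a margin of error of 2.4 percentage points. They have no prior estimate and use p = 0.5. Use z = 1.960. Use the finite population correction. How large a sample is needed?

1024

Unadjusted: n₀ = 1.960² × 0.50 × 0.50 / 0.024² ≈ 1667.36, so n₀ = 1668.
Finite population correction with N = 2,650: n = n₀ / (1 + (n₀−1)/N) = 1668 / (1 + 1667/2650) = 1668 / 1.6291 ≈ 1023.91.
Rounding up, n = 1024.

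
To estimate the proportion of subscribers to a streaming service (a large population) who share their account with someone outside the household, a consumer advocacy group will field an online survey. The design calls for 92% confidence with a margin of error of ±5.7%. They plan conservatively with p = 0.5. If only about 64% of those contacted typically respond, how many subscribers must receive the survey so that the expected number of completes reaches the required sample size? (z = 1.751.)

Completed interviews needed: n₀ = 1.751² × 0.2500 / 0.057² ≈ 235.92 → 236.
At a 64% response rate, contacts needed = 236 / 0.64 ≈ 368.75 → 369.

369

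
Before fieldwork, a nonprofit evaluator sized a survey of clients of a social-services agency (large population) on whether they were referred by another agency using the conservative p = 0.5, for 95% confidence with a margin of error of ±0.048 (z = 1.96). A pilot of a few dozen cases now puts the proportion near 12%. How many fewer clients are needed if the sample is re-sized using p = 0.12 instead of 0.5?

240

Conservative (p = 0.5): n = 1.96² × 0.25 / 0.048² ≈ 416.84 → 417.
Using p = 0.12: p(1−p) = 0.1056, so n = 1.96² × 0.1056 / 0.048² ≈ 176.07 → 177.
Reduction: 417 − 177 = 240.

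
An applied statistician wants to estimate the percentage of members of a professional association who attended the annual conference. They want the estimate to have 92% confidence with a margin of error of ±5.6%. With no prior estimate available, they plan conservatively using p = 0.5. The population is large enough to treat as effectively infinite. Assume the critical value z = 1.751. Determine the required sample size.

245

With p = 0.5, p(1−p) = 0.25.
n = z²·p(1−p)/E² = 1.751² × 0.2500 / 0.056² = 3.0660 × 0.2500 / 0.003136 ≈ 244.42.
Rounding up gives n = 245.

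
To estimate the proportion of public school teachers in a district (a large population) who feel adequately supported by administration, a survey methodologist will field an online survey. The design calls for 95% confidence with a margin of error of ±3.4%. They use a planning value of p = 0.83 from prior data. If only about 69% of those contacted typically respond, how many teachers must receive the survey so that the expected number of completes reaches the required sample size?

For 95% confidence, z = 1.960.
Completed interviews needed: n₀ = 1.960² × 0.1411 / 0.034² ≈ 468.90 → 469.
At a 69% response rate, contacts needed = 469 / 0.69 ≈ 679.71 → 680.

680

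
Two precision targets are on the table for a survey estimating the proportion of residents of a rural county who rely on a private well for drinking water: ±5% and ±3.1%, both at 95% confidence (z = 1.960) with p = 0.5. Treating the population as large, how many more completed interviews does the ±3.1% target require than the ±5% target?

At ±5%: n = 1.960² × 0.2500 / 0.050² ≈ 384.16 → 385.
At ±3.1%: n = 1.960² × 0.2500 / 0.031² ≈ 999.38 → 1000.
Additional respondents: 1000 − 385 = 615.

615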